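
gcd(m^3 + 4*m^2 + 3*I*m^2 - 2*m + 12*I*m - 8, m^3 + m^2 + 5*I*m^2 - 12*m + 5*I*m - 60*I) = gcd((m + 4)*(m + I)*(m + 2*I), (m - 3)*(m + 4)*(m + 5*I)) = m + 4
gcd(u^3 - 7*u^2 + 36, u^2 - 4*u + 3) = u - 3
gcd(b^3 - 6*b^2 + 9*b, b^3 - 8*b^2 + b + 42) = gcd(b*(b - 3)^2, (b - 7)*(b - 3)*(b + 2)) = b - 3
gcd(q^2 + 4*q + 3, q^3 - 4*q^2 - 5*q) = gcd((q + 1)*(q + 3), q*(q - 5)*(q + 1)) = q + 1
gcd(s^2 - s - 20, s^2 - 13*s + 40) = s - 5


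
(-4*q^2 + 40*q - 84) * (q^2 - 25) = -4*q^4 + 40*q^3 + 16*q^2 - 1000*q + 2100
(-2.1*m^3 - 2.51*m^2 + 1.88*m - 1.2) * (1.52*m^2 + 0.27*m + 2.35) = -3.192*m^5 - 4.3822*m^4 - 2.7551*m^3 - 7.2149*m^2 + 4.094*m - 2.82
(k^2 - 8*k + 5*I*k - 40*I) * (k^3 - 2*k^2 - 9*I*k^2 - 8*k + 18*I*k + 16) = k^5 - 10*k^4 - 4*I*k^4 + 53*k^3 + 40*I*k^3 - 370*k^2 - 104*I*k^2 + 592*k + 400*I*k - 640*I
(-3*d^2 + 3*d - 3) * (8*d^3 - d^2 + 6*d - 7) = -24*d^5 + 27*d^4 - 45*d^3 + 42*d^2 - 39*d + 21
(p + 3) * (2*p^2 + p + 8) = 2*p^3 + 7*p^2 + 11*p + 24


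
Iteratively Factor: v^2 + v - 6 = (v + 3)*(v - 2)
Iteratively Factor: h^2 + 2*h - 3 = (h + 3)*(h - 1)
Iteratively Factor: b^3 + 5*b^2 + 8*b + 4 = (b + 2)*(b^2 + 3*b + 2) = (b + 1)*(b + 2)*(b + 2)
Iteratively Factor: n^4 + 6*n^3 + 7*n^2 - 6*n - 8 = (n + 1)*(n^3 + 5*n^2 + 2*n - 8) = (n - 1)*(n + 1)*(n^2 + 6*n + 8) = (n - 1)*(n + 1)*(n + 4)*(n + 2)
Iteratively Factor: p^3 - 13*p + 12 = (p + 4)*(p^2 - 4*p + 3) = (p - 1)*(p + 4)*(p - 3)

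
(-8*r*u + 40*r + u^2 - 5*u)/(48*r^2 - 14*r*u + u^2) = (5 - u)/(6*r - u)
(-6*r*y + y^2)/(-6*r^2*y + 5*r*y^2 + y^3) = (-6*r + y)/(-6*r^2 + 5*r*y + y^2)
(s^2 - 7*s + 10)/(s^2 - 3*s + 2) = (s - 5)/(s - 1)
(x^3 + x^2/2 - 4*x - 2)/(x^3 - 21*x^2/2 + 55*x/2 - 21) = (2*x^2 + 5*x + 2)/(2*x^2 - 17*x + 21)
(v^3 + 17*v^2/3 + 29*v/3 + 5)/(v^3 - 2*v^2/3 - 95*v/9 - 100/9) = 3*(v^2 + 4*v + 3)/(3*v^2 - 7*v - 20)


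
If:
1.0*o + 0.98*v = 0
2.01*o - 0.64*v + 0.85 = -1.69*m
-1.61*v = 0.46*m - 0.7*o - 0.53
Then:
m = -0.11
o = -0.25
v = 0.25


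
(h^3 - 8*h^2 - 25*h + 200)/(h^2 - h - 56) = (h^2 - 25)/(h + 7)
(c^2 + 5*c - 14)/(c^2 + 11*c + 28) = (c - 2)/(c + 4)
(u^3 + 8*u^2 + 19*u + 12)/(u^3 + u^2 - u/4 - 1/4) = 4*(u^2 + 7*u + 12)/(4*u^2 - 1)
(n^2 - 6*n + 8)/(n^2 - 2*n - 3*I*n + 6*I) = (n - 4)/(n - 3*I)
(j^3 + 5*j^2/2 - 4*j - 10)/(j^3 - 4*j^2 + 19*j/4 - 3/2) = 2*(2*j^2 + 9*j + 10)/(4*j^2 - 8*j + 3)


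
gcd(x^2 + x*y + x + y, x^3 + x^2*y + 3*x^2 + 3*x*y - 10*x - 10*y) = x + y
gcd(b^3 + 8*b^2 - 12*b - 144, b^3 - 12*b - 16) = b - 4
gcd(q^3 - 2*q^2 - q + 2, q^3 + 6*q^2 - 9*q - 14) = q^2 - q - 2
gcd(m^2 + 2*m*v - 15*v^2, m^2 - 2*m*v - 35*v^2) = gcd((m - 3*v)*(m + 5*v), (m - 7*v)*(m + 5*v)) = m + 5*v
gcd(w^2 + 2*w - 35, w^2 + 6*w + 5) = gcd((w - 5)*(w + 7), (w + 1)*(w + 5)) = 1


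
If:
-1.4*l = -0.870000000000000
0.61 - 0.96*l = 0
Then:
No Solution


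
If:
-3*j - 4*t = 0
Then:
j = -4*t/3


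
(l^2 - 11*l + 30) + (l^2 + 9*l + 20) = 2*l^2 - 2*l + 50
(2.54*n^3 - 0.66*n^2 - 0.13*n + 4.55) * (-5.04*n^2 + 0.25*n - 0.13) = -12.8016*n^5 + 3.9614*n^4 + 0.16*n^3 - 22.8787*n^2 + 1.1544*n - 0.5915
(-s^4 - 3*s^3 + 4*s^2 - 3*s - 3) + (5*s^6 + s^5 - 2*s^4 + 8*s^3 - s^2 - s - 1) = 5*s^6 + s^5 - 3*s^4 + 5*s^3 + 3*s^2 - 4*s - 4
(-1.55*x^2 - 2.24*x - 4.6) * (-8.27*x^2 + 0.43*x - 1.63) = 12.8185*x^4 + 17.8583*x^3 + 39.6053*x^2 + 1.6732*x + 7.498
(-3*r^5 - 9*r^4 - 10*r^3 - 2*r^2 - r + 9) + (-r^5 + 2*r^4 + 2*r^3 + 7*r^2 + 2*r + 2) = -4*r^5 - 7*r^4 - 8*r^3 + 5*r^2 + r + 11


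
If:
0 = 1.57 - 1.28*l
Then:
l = 1.23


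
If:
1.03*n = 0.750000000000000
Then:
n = 0.73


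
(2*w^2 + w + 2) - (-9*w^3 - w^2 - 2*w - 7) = 9*w^3 + 3*w^2 + 3*w + 9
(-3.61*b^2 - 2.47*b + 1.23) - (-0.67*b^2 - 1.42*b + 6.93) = -2.94*b^2 - 1.05*b - 5.7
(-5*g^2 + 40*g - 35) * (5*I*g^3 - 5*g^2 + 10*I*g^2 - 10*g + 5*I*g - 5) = -25*I*g^5 + 25*g^4 + 150*I*g^4 - 150*g^3 + 200*I*g^3 - 200*g^2 - 150*I*g^2 + 150*g - 175*I*g + 175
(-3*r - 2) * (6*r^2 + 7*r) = -18*r^3 - 33*r^2 - 14*r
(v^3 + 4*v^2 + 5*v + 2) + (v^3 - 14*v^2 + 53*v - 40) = 2*v^3 - 10*v^2 + 58*v - 38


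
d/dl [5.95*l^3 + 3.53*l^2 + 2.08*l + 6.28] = 17.85*l^2 + 7.06*l + 2.08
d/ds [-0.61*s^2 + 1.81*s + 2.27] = 1.81 - 1.22*s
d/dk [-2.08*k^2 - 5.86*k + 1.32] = -4.16*k - 5.86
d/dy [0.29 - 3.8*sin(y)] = -3.8*cos(y)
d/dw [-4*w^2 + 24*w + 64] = 24 - 8*w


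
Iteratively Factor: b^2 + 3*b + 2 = (b + 2)*(b + 1)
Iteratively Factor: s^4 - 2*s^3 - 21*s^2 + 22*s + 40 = (s + 1)*(s^3 - 3*s^2 - 18*s + 40) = (s - 2)*(s + 1)*(s^2 - s - 20) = (s - 5)*(s - 2)*(s + 1)*(s + 4)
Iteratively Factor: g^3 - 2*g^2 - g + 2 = (g + 1)*(g^2 - 3*g + 2) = (g - 1)*(g + 1)*(g - 2)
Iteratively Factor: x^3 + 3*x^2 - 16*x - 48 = (x - 4)*(x^2 + 7*x + 12) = (x - 4)*(x + 3)*(x + 4)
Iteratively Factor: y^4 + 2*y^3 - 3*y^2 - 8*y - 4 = (y + 1)*(y^3 + y^2 - 4*y - 4) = (y + 1)^2*(y^2 - 4) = (y - 2)*(y + 1)^2*(y + 2)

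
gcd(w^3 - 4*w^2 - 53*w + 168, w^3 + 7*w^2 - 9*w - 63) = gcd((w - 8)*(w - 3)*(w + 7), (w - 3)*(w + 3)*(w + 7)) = w^2 + 4*w - 21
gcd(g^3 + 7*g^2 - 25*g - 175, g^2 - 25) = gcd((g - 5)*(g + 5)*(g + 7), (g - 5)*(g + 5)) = g^2 - 25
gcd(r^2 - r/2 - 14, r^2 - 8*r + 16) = r - 4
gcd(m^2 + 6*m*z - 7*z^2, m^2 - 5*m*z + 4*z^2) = -m + z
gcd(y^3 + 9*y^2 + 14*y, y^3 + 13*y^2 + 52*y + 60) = y + 2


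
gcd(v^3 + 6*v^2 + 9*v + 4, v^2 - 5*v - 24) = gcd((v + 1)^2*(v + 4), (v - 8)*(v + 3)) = 1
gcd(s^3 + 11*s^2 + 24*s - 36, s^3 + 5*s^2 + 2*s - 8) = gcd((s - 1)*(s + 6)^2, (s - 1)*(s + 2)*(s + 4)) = s - 1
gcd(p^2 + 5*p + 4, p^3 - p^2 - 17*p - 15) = p + 1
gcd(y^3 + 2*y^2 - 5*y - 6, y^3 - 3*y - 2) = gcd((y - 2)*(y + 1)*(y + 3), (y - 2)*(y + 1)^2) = y^2 - y - 2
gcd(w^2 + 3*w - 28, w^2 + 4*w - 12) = 1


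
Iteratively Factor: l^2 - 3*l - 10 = (l - 5)*(l + 2)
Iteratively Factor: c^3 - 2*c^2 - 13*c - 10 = (c + 1)*(c^2 - 3*c - 10) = (c - 5)*(c + 1)*(c + 2)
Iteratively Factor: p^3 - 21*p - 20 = (p - 5)*(p^2 + 5*p + 4) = (p - 5)*(p + 1)*(p + 4)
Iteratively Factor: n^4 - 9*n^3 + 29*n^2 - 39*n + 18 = (n - 3)*(n^3 - 6*n^2 + 11*n - 6) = (n - 3)^2*(n^2 - 3*n + 2) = (n - 3)^2*(n - 1)*(n - 2)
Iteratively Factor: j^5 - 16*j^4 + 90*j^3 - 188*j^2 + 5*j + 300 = (j - 5)*(j^4 - 11*j^3 + 35*j^2 - 13*j - 60) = (j - 5)^2*(j^3 - 6*j^2 + 5*j + 12) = (j - 5)^2*(j - 3)*(j^2 - 3*j - 4) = (j - 5)^2*(j - 3)*(j + 1)*(j - 4)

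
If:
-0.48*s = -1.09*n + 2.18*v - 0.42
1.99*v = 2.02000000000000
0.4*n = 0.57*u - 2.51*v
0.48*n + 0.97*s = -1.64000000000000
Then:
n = 0.74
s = -2.06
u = 4.99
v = 1.02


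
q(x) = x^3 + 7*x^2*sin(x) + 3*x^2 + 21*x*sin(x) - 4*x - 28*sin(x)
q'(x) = 7*x^2*cos(x) + 3*x^2 + 14*x*sin(x) + 21*x*cos(x) + 6*x + 21*sin(x) - 28*cos(x) - 4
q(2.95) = 58.04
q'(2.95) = -41.46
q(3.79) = -9.51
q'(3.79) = -104.16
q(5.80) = 119.85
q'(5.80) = 375.82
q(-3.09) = 12.84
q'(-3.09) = 33.27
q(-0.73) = 30.54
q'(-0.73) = -43.48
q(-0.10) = 3.43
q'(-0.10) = -36.41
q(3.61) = 8.93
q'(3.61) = -99.60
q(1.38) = 16.87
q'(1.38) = 52.30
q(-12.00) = -857.37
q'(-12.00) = 891.45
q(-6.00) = -56.62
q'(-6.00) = 144.49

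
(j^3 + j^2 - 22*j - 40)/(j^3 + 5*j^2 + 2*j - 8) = (j - 5)/(j - 1)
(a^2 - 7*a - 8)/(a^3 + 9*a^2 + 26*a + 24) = (a^2 - 7*a - 8)/(a^3 + 9*a^2 + 26*a + 24)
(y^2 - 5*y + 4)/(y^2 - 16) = (y - 1)/(y + 4)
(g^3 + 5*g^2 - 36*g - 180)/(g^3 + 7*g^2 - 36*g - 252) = (g + 5)/(g + 7)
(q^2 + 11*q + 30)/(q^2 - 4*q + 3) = (q^2 + 11*q + 30)/(q^2 - 4*q + 3)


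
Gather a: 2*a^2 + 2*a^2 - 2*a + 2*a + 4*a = 4*a^2 + 4*a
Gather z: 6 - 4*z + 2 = 8 - 4*z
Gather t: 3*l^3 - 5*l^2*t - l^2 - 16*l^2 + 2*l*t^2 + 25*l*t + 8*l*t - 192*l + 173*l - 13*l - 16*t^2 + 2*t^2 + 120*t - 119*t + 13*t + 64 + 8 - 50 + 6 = 3*l^3 - 17*l^2 - 32*l + t^2*(2*l - 14) + t*(-5*l^2 + 33*l + 14) + 28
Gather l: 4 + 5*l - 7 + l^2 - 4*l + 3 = l^2 + l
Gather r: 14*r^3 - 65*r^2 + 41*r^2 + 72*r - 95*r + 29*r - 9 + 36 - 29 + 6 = 14*r^3 - 24*r^2 + 6*r + 4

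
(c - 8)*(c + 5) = c^2 - 3*c - 40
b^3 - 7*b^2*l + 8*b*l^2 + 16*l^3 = (b - 4*l)^2*(b + l)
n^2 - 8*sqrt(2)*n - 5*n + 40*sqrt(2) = (n - 5)*(n - 8*sqrt(2))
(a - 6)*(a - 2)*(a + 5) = a^3 - 3*a^2 - 28*a + 60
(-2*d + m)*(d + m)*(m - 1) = -2*d^2*m + 2*d^2 - d*m^2 + d*m + m^3 - m^2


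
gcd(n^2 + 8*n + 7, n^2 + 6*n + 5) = n + 1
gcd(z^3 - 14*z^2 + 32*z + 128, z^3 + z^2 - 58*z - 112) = z^2 - 6*z - 16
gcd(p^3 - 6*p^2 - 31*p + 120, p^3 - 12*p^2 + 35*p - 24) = p^2 - 11*p + 24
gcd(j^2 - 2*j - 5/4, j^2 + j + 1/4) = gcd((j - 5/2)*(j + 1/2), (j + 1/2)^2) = j + 1/2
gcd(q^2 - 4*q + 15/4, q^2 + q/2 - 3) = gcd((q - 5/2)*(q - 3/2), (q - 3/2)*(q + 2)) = q - 3/2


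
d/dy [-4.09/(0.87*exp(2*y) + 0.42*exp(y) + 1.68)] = (7.1166*exp(y) + 1.7178)*exp(y)/(0.87*exp(2*y) + 0.42*exp(y) + 1.68)^2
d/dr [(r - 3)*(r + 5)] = 2*r + 2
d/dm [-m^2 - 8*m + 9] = -2*m - 8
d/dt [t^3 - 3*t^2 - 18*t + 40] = 3*t^2 - 6*t - 18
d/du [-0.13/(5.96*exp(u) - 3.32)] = 0.7748*exp(u)/(5.96*exp(u) - 3.32)^2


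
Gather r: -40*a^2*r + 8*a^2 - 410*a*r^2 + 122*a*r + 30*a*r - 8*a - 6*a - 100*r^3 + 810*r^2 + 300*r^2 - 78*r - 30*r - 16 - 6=8*a^2 - 14*a - 100*r^3 + r^2*(1110 - 410*a) + r*(-40*a^2 + 152*a - 108) - 22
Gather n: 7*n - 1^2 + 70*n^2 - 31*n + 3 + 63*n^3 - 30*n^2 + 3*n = 63*n^3 + 40*n^2 - 21*n + 2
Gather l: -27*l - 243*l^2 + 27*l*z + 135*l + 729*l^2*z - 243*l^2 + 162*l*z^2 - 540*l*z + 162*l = l^2*(729*z - 486) + l*(162*z^2 - 513*z + 270)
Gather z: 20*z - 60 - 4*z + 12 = 16*z - 48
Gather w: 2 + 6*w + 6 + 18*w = 24*w + 8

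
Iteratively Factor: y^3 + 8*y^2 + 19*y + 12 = (y + 1)*(y^2 + 7*y + 12) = (y + 1)*(y + 4)*(y + 3)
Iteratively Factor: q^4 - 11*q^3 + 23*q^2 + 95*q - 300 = (q - 5)*(q^3 - 6*q^2 - 7*q + 60) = (q - 5)*(q + 3)*(q^2 - 9*q + 20) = (q - 5)^2*(q + 3)*(q - 4)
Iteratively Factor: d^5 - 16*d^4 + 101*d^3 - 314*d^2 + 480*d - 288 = (d - 3)*(d^4 - 13*d^3 + 62*d^2 - 128*d + 96) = (d - 4)*(d - 3)*(d^3 - 9*d^2 + 26*d - 24) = (d - 4)^2*(d - 3)*(d^2 - 5*d + 6) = (d - 4)^2*(d - 3)^2*(d - 2)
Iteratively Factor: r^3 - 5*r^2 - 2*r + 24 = (r + 2)*(r^2 - 7*r + 12) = (r - 4)*(r + 2)*(r - 3)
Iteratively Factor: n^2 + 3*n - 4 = (n + 4)*(n - 1)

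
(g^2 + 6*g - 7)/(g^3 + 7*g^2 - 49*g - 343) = (g - 1)/(g^2 - 49)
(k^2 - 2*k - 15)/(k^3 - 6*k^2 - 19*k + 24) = (k - 5)/(k^2 - 9*k + 8)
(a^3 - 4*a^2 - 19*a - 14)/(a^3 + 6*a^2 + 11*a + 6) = (a - 7)/(a + 3)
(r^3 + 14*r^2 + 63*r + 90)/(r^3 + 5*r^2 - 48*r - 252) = (r^2 + 8*r + 15)/(r^2 - r - 42)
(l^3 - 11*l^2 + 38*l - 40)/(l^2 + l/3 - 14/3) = 3*(l^2 - 9*l + 20)/(3*l + 7)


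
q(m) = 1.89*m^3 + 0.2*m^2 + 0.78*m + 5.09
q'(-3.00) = 50.61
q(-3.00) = -46.48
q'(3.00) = 53.01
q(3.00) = 60.26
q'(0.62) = 3.21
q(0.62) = 6.10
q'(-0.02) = 0.77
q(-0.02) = 5.07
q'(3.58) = 74.88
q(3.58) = 97.16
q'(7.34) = 309.19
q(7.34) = 768.98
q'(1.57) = 15.38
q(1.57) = 14.12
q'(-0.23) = 0.99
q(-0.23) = 4.90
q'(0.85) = 5.22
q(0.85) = 7.06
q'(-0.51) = 2.05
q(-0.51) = 4.49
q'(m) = 5.67*m^2 + 0.4*m + 0.78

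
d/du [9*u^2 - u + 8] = 18*u - 1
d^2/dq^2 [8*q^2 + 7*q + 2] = 16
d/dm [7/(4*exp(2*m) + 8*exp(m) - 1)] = -56*(exp(m) + 1)*exp(m)/(4*exp(2*m) + 8*exp(m) - 1)^2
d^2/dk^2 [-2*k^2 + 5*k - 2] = -4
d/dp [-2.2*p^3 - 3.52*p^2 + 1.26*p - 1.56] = -6.6*p^2 - 7.04*p + 1.26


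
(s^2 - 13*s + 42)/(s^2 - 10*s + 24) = (s - 7)/(s - 4)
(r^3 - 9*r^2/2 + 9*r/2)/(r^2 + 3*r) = (2*r^2 - 9*r + 9)/(2*(r + 3))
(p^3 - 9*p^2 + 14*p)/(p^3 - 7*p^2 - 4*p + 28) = p/(p + 2)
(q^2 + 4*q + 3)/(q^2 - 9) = (q + 1)/(q - 3)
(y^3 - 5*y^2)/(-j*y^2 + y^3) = (5 - y)/(j - y)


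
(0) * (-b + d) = 0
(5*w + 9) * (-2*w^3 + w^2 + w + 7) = -10*w^4 - 13*w^3 + 14*w^2 + 44*w + 63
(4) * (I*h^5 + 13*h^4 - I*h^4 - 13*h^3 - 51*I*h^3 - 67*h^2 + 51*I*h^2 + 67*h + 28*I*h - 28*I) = 4*I*h^5 + 52*h^4 - 4*I*h^4 - 52*h^3 - 204*I*h^3 - 268*h^2 + 204*I*h^2 + 268*h + 112*I*h - 112*I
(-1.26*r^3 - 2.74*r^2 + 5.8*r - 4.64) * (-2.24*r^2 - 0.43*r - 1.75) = 2.8224*r^5 + 6.6794*r^4 - 9.6088*r^3 + 12.6946*r^2 - 8.1548*r + 8.12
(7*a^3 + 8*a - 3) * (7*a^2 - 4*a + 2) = 49*a^5 - 28*a^4 + 70*a^3 - 53*a^2 + 28*a - 6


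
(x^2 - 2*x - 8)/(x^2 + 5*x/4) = 4*(x^2 - 2*x - 8)/(x*(4*x + 5))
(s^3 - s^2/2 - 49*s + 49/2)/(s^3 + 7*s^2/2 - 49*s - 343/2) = (2*s - 1)/(2*s + 7)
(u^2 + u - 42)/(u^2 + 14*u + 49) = (u - 6)/(u + 7)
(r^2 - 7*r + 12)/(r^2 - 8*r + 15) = (r - 4)/(r - 5)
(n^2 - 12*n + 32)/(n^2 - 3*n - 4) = (n - 8)/(n + 1)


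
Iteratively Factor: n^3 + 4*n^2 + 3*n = (n + 1)*(n^2 + 3*n) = (n + 1)*(n + 3)*(n)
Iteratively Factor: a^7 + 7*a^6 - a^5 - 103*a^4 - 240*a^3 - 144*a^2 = (a - 4)*(a^6 + 11*a^5 + 43*a^4 + 69*a^3 + 36*a^2) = (a - 4)*(a + 3)*(a^5 + 8*a^4 + 19*a^3 + 12*a^2) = a*(a - 4)*(a + 3)*(a^4 + 8*a^3 + 19*a^2 + 12*a) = a*(a - 4)*(a + 3)^2*(a^3 + 5*a^2 + 4*a) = a*(a - 4)*(a + 1)*(a + 3)^2*(a^2 + 4*a) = a*(a - 4)*(a + 1)*(a + 3)^2*(a + 4)*(a)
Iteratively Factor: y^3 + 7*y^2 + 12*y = (y)*(y^2 + 7*y + 12) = y*(y + 3)*(y + 4)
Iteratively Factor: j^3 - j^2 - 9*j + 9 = (j - 1)*(j^2 - 9) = (j - 3)*(j - 1)*(j + 3)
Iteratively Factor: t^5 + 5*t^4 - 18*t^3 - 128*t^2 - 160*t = (t + 4)*(t^4 + t^3 - 22*t^2 - 40*t) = (t + 4)^2*(t^3 - 3*t^2 - 10*t) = (t - 5)*(t + 4)^2*(t^2 + 2*t) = t*(t - 5)*(t + 4)^2*(t + 2)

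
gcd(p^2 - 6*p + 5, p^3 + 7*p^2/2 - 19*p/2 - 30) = 1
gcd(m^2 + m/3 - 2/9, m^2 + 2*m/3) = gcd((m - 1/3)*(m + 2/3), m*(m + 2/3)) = m + 2/3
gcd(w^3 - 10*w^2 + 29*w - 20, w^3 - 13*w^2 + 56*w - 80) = w^2 - 9*w + 20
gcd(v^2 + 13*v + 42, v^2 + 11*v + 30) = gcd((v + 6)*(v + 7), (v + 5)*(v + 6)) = v + 6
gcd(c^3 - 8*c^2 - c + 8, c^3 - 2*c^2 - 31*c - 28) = c + 1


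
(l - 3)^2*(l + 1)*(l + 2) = l^4 - 3*l^3 - 7*l^2 + 15*l + 18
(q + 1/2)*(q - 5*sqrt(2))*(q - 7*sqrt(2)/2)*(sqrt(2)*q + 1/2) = sqrt(2)*q^4 - 33*q^3/2 + sqrt(2)*q^3/2 - 33*q^2/4 + 123*sqrt(2)*q^2/4 + 35*q/2 + 123*sqrt(2)*q/8 + 35/4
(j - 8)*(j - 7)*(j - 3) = j^3 - 18*j^2 + 101*j - 168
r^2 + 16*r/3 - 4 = (r - 2/3)*(r + 6)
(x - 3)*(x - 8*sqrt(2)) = x^2 - 8*sqrt(2)*x - 3*x + 24*sqrt(2)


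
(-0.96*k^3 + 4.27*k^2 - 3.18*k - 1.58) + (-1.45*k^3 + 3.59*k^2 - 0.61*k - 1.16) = -2.41*k^3 + 7.86*k^2 - 3.79*k - 2.74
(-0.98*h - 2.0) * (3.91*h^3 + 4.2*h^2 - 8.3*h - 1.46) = -3.8318*h^4 - 11.936*h^3 - 0.266*h^2 + 18.0308*h + 2.92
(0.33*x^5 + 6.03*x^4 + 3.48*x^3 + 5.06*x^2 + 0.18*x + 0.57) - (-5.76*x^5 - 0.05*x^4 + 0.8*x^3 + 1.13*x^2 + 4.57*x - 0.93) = 6.09*x^5 + 6.08*x^4 + 2.68*x^3 + 3.93*x^2 - 4.39*x + 1.5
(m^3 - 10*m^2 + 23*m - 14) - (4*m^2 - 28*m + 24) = m^3 - 14*m^2 + 51*m - 38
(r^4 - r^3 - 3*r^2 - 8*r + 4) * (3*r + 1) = 3*r^5 - 2*r^4 - 10*r^3 - 27*r^2 + 4*r + 4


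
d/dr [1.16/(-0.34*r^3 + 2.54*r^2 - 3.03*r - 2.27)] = (1.1832*r^2 - 5.8928*r + 3.5148)/(0.34*r^3 - 2.54*r^2 + 3.03*r + 2.27)^2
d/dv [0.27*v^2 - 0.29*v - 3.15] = 0.54*v - 0.29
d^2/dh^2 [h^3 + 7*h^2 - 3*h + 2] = 6*h + 14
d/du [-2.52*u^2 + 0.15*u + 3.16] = 0.15 - 5.04*u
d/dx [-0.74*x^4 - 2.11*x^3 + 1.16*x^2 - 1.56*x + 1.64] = -2.96*x^3 - 6.33*x^2 + 2.32*x - 1.56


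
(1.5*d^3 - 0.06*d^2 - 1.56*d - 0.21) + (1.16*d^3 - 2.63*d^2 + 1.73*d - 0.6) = 2.66*d^3 - 2.69*d^2 + 0.17*d - 0.81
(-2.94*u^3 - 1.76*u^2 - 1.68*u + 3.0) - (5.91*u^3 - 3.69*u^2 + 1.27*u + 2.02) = -8.85*u^3 + 1.93*u^2 - 2.95*u + 0.98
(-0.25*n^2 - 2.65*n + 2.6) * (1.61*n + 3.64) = -0.4025*n^3 - 5.1765*n^2 - 5.46*n + 9.464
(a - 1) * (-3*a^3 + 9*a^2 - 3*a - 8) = -3*a^4 + 12*a^3 - 12*a^2 - 5*a + 8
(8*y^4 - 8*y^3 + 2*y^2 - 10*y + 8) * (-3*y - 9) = -24*y^5 - 48*y^4 + 66*y^3 + 12*y^2 + 66*y - 72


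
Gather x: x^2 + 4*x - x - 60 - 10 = x^2 + 3*x - 70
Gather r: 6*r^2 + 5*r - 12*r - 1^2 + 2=6*r^2 - 7*r + 1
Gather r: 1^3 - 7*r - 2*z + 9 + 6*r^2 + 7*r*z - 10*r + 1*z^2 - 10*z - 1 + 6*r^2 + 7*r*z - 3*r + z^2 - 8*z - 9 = 12*r^2 + r*(14*z - 20) + 2*z^2 - 20*z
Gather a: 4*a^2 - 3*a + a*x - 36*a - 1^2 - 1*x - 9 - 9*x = 4*a^2 + a*(x - 39) - 10*x - 10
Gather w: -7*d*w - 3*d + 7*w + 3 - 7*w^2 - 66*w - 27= -3*d - 7*w^2 + w*(-7*d - 59) - 24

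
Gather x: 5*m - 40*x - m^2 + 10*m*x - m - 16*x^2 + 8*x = -m^2 + 4*m - 16*x^2 + x*(10*m - 32)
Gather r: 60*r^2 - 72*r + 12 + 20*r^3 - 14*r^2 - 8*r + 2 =20*r^3 + 46*r^2 - 80*r + 14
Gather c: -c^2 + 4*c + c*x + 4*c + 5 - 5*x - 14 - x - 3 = -c^2 + c*(x + 8) - 6*x - 12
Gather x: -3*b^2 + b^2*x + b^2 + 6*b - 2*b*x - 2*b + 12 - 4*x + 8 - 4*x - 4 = -2*b^2 + 4*b + x*(b^2 - 2*b - 8) + 16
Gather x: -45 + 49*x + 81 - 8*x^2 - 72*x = -8*x^2 - 23*x + 36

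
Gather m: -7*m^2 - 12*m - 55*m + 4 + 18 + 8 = -7*m^2 - 67*m + 30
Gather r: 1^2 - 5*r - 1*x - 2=-5*r - x - 1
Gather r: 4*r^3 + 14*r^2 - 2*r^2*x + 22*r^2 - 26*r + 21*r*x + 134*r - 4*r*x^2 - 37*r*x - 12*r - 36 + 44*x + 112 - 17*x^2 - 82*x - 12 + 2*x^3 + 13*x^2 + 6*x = 4*r^3 + r^2*(36 - 2*x) + r*(-4*x^2 - 16*x + 96) + 2*x^3 - 4*x^2 - 32*x + 64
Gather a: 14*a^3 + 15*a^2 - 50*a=14*a^3 + 15*a^2 - 50*a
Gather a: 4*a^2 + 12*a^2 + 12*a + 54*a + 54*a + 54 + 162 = 16*a^2 + 120*a + 216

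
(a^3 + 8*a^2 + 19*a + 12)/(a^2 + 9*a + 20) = (a^2 + 4*a + 3)/(a + 5)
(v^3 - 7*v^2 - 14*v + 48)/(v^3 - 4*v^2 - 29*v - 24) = (v - 2)/(v + 1)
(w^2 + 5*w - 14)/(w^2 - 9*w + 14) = (w + 7)/(w - 7)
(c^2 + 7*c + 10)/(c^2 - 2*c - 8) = (c + 5)/(c - 4)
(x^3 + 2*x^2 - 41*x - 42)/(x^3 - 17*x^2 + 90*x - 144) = (x^2 + 8*x + 7)/(x^2 - 11*x + 24)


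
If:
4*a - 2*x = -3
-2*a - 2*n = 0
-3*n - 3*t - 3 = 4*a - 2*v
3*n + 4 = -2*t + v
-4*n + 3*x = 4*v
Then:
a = 57/68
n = -57/68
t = 59/68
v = 219/68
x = 54/17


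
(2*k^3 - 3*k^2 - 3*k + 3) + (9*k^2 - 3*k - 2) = 2*k^3 + 6*k^2 - 6*k + 1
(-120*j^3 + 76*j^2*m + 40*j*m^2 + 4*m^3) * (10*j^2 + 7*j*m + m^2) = -1200*j^5 - 80*j^4*m + 812*j^3*m^2 + 396*j^2*m^3 + 68*j*m^4 + 4*m^5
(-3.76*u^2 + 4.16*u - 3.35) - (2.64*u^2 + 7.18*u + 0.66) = -6.4*u^2 - 3.02*u - 4.01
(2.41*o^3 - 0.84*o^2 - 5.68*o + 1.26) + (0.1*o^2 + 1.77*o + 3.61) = 2.41*o^3 - 0.74*o^2 - 3.91*o + 4.87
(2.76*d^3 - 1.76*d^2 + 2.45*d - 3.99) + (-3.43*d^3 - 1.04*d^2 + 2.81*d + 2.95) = -0.67*d^3 - 2.8*d^2 + 5.26*d - 1.04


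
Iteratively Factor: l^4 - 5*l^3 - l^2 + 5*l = (l + 1)*(l^3 - 6*l^2 + 5*l) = (l - 5)*(l + 1)*(l^2 - l) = l*(l - 5)*(l + 1)*(l - 1)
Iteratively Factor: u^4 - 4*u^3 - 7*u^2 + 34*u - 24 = (u - 4)*(u^3 - 7*u + 6) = (u - 4)*(u + 3)*(u^2 - 3*u + 2) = (u - 4)*(u - 1)*(u + 3)*(u - 2)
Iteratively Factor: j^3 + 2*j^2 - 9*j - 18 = (j - 3)*(j^2 + 5*j + 6) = (j - 3)*(j + 3)*(j + 2)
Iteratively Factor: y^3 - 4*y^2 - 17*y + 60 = (y - 3)*(y^2 - y - 20) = (y - 5)*(y - 3)*(y + 4)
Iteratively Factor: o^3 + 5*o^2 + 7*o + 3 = (o + 1)*(o^2 + 4*o + 3) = (o + 1)^2*(o + 3)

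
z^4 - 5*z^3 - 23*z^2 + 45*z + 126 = (z - 7)*(z - 3)*(z + 2)*(z + 3)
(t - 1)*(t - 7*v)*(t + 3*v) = t^3 - 4*t^2*v - t^2 - 21*t*v^2 + 4*t*v + 21*v^2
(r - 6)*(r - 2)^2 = r^3 - 10*r^2 + 28*r - 24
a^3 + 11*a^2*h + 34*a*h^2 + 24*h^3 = (a + h)*(a + 4*h)*(a + 6*h)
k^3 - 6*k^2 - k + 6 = (k - 6)*(k - 1)*(k + 1)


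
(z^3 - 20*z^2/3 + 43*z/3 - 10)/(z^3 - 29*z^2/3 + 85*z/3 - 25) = (z - 2)/(z - 5)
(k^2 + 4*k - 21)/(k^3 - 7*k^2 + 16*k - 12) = (k + 7)/(k^2 - 4*k + 4)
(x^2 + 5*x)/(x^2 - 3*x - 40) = x/(x - 8)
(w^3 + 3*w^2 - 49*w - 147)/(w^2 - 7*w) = w + 10 + 21/w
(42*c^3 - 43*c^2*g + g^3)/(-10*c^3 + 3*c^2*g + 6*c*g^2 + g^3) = (-42*c^2 + c*g + g^2)/(10*c^2 + 7*c*g + g^2)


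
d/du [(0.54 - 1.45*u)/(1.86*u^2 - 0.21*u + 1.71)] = (2.697*u^2 - 2.0088*u - 2.3661)/(3.4596*u^4 - 0.7812*u^3 + 6.4053*u^2 - 0.7182*u + 2.9241)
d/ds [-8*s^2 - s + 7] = -16*s - 1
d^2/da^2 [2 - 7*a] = 0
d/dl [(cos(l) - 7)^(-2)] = 2*sin(l)/(cos(l) - 7)^3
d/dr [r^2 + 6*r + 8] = 2*r + 6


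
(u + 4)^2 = u^2 + 8*u + 16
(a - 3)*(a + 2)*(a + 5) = a^3 + 4*a^2 - 11*a - 30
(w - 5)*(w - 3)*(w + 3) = w^3 - 5*w^2 - 9*w + 45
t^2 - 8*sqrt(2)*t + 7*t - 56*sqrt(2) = (t + 7)*(t - 8*sqrt(2))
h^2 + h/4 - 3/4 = (h - 3/4)*(h + 1)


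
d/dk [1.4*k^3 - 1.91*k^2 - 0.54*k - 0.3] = 4.2*k^2 - 3.82*k - 0.54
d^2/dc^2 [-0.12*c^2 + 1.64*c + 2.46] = -0.240000000000000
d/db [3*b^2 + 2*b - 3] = 6*b + 2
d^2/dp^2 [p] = 0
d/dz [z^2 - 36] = 2*z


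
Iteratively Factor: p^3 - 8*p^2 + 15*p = (p - 5)*(p^2 - 3*p) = (p - 5)*(p - 3)*(p)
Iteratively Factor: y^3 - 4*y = (y - 2)*(y^2 + 2*y) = (y - 2)*(y + 2)*(y)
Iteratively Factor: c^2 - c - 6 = (c - 3)*(c + 2)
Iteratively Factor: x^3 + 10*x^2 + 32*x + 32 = (x + 2)*(x^2 + 8*x + 16) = (x + 2)*(x + 4)*(x + 4)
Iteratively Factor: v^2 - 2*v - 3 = (v - 3)*(v + 1)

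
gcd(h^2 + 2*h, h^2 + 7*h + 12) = 1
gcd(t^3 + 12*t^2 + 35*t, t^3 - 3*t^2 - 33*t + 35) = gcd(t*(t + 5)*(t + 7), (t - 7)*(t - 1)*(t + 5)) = t + 5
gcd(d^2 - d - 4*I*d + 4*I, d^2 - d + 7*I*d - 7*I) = d - 1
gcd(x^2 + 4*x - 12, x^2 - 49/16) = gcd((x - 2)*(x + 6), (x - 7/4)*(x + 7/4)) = 1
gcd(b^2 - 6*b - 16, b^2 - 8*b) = b - 8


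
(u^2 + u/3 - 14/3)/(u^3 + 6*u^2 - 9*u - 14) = (u + 7/3)/(u^2 + 8*u + 7)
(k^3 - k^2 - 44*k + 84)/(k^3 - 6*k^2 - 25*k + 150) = (k^2 + 5*k - 14)/(k^2 - 25)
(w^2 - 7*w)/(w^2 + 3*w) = (w - 7)/(w + 3)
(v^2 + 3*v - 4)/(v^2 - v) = (v + 4)/v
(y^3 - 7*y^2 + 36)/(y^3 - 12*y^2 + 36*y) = (y^2 - y - 6)/(y*(y - 6))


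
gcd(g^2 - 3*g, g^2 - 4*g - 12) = 1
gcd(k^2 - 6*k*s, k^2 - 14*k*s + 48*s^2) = -k + 6*s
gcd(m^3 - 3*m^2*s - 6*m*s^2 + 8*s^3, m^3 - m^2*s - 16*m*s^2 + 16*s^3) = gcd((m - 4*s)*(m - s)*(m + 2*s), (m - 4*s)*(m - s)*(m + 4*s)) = m^2 - 5*m*s + 4*s^2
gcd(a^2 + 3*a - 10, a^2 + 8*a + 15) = a + 5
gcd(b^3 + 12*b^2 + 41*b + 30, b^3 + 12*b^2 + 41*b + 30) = b^3 + 12*b^2 + 41*b + 30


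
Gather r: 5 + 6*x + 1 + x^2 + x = x^2 + 7*x + 6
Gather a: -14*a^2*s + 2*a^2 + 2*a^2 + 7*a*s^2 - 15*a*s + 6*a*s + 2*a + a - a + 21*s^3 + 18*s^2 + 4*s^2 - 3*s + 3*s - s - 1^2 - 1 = a^2*(4 - 14*s) + a*(7*s^2 - 9*s + 2) + 21*s^3 + 22*s^2 - s - 2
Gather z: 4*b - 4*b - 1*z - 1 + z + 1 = 0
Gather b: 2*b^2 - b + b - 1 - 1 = 2*b^2 - 2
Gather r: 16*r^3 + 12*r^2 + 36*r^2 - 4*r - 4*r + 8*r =16*r^3 + 48*r^2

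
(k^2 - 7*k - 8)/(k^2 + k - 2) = (k^2 - 7*k - 8)/(k^2 + k - 2)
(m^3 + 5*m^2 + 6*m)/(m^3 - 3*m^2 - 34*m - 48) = m/(m - 8)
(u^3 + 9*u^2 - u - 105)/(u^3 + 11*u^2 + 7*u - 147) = (u + 5)/(u + 7)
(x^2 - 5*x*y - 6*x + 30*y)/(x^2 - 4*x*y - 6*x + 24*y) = (x - 5*y)/(x - 4*y)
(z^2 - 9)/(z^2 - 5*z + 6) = (z + 3)/(z - 2)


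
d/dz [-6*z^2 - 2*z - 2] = -12*z - 2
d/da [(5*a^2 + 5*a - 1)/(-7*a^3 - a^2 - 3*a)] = (35*a^4 + 70*a^3 - 31*a^2 - 2*a - 3)/(a^2*(49*a^4 + 14*a^3 + 43*a^2 + 6*a + 9))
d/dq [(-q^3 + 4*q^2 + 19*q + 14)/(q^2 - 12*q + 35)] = (-q^2 + 10*q + 17)/(q^2 - 10*q + 25)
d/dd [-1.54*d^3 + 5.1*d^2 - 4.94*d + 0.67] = -4.62*d^2 + 10.2*d - 4.94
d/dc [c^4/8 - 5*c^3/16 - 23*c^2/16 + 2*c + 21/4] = c^3/2 - 15*c^2/16 - 23*c/8 + 2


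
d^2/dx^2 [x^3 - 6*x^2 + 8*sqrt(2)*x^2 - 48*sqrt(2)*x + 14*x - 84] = 6*x - 12 + 16*sqrt(2)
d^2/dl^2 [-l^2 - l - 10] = -2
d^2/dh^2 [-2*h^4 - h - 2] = -24*h^2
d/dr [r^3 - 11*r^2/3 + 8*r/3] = 3*r^2 - 22*r/3 + 8/3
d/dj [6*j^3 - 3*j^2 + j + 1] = 18*j^2 - 6*j + 1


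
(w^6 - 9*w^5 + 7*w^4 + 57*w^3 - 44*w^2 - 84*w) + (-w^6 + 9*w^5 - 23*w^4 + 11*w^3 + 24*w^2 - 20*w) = -16*w^4 + 68*w^3 - 20*w^2 - 104*w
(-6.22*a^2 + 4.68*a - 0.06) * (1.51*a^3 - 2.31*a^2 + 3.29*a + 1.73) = -9.3922*a^5 + 21.435*a^4 - 31.3652*a^3 + 4.7752*a^2 + 7.899*a - 0.1038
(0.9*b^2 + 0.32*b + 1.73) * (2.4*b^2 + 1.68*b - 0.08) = 2.16*b^4 + 2.28*b^3 + 4.6176*b^2 + 2.8808*b - 0.1384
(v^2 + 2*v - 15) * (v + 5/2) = v^3 + 9*v^2/2 - 10*v - 75/2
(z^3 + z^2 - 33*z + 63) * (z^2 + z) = z^5 + 2*z^4 - 32*z^3 + 30*z^2 + 63*z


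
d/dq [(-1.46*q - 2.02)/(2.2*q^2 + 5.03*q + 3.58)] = (3.212*q^2 + 8.888*q + 4.9338)/(4.84*q^4 + 22.132*q^3 + 41.0529*q^2 + 36.0148*q + 12.8164)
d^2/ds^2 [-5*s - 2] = 0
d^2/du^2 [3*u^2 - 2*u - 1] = 6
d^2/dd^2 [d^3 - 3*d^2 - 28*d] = 6*d - 6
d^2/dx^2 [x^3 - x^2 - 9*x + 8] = 6*x - 2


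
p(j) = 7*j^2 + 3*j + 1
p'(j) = 14*j + 3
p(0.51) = 4.35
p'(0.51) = 10.14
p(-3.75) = 88.19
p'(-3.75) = -49.50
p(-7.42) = 364.13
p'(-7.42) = -100.88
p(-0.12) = 0.74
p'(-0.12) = 1.32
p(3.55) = 99.87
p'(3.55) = 52.70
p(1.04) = 11.69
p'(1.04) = 17.56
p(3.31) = 87.62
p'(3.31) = 49.34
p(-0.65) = 2.01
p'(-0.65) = -6.10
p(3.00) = 73.00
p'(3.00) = 45.00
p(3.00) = 73.00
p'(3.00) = 45.00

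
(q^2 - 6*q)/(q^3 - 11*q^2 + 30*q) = 1/(q - 5)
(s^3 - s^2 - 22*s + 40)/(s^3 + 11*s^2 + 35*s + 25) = (s^2 - 6*s + 8)/(s^2 + 6*s + 5)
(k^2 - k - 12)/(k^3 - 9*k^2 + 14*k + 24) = (k + 3)/(k^2 - 5*k - 6)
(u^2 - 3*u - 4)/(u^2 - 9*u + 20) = (u + 1)/(u - 5)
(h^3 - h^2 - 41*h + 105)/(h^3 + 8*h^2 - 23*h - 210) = (h - 3)/(h + 6)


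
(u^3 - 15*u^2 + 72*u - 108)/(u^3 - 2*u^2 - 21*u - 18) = (u^2 - 9*u + 18)/(u^2 + 4*u + 3)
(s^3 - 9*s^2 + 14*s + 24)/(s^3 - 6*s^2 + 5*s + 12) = (s - 6)/(s - 3)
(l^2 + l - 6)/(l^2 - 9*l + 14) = (l + 3)/(l - 7)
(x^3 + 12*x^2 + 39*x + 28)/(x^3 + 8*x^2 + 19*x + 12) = (x + 7)/(x + 3)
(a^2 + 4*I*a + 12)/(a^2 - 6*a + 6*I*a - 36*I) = (a - 2*I)/(a - 6)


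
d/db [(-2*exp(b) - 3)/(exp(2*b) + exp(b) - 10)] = ((2*exp(b) + 1)*(2*exp(b) + 3) - 2*exp(2*b) - 2*exp(b) + 20)*exp(b)/(exp(2*b) + exp(b) - 10)^2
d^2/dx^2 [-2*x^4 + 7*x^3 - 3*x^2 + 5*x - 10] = -24*x^2 + 42*x - 6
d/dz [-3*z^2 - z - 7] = -6*z - 1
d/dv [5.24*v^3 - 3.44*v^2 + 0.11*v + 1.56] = 15.72*v^2 - 6.88*v + 0.11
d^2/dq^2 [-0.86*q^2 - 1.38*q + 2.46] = -1.72000000000000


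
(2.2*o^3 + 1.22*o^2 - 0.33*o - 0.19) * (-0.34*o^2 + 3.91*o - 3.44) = -0.748*o^5 + 8.1872*o^4 - 2.6856*o^3 - 5.4225*o^2 + 0.3923*o + 0.6536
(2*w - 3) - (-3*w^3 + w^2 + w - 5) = 3*w^3 - w^2 + w + 2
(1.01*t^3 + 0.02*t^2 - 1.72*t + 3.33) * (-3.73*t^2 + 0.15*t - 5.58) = -3.7673*t^5 + 0.0769*t^4 + 0.7828*t^3 - 12.7905*t^2 + 10.0971*t - 18.5814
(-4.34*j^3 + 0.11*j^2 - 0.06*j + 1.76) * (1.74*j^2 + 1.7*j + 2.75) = -7.5516*j^5 - 7.1866*j^4 - 11.8524*j^3 + 3.2629*j^2 + 2.827*j + 4.84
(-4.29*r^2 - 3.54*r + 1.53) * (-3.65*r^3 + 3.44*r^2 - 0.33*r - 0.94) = 15.6585*r^5 - 1.8366*r^4 - 16.3464*r^3 + 10.464*r^2 + 2.8227*r - 1.4382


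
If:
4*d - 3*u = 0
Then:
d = 3*u/4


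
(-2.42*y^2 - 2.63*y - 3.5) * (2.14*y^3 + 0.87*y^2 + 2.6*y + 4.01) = -5.1788*y^5 - 7.7336*y^4 - 16.0701*y^3 - 19.5872*y^2 - 19.6463*y - 14.035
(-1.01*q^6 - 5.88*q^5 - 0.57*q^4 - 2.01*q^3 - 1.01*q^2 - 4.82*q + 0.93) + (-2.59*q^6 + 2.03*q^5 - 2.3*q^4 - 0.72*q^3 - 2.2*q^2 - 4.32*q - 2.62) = -3.6*q^6 - 3.85*q^5 - 2.87*q^4 - 2.73*q^3 - 3.21*q^2 - 9.14*q - 1.69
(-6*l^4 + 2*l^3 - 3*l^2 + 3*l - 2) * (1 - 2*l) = 12*l^5 - 10*l^4 + 8*l^3 - 9*l^2 + 7*l - 2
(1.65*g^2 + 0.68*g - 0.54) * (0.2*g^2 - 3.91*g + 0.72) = 0.33*g^4 - 6.3155*g^3 - 1.5788*g^2 + 2.601*g - 0.3888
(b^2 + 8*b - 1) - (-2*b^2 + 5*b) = 3*b^2 + 3*b - 1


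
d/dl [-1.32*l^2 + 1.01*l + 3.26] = 1.01 - 2.64*l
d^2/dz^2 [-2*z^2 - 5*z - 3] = -4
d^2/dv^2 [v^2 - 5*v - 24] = 2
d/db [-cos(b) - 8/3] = sin(b)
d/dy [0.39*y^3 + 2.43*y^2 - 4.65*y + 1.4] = 1.17*y^2 + 4.86*y - 4.65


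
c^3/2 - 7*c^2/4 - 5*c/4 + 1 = (c/2 + 1/2)*(c - 4)*(c - 1/2)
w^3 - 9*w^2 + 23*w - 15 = (w - 5)*(w - 3)*(w - 1)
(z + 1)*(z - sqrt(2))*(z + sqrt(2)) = z^3 + z^2 - 2*z - 2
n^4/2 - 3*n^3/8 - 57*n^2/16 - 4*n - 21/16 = (n/2 + 1/2)*(n - 7/2)*(n + 3/4)*(n + 1)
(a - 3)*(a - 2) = a^2 - 5*a + 6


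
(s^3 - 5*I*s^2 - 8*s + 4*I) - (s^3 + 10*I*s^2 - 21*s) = -15*I*s^2 + 13*s + 4*I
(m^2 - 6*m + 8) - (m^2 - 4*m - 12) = 20 - 2*m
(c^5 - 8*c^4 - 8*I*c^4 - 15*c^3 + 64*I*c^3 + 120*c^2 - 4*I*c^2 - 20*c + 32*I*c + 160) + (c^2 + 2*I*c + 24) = c^5 - 8*c^4 - 8*I*c^4 - 15*c^3 + 64*I*c^3 + 121*c^2 - 4*I*c^2 - 20*c + 34*I*c + 184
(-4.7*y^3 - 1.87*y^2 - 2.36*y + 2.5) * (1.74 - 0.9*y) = 4.23*y^4 - 6.495*y^3 - 1.1298*y^2 - 6.3564*y + 4.35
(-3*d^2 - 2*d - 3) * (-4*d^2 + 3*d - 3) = 12*d^4 - d^3 + 15*d^2 - 3*d + 9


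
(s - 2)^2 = s^2 - 4*s + 4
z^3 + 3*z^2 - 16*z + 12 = (z - 2)*(z - 1)*(z + 6)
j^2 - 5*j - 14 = (j - 7)*(j + 2)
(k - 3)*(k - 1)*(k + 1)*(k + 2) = k^4 - k^3 - 7*k^2 + k + 6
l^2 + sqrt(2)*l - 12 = (l - 2*sqrt(2))*(l + 3*sqrt(2))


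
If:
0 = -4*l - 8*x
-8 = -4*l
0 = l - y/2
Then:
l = 2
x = -1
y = 4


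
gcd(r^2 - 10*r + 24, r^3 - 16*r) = r - 4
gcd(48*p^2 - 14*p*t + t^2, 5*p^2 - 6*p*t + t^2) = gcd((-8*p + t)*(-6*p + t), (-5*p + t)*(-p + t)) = 1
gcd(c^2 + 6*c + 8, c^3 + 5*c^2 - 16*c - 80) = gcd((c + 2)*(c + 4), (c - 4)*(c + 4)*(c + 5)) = c + 4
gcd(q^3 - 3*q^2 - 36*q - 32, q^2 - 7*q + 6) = 1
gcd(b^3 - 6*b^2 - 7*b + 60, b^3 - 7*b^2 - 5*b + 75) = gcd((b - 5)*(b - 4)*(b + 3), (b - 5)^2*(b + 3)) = b^2 - 2*b - 15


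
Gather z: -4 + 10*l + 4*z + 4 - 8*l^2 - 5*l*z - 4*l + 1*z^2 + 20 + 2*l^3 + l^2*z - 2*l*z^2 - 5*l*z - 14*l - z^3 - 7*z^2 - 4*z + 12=2*l^3 - 8*l^2 - 8*l - z^3 + z^2*(-2*l - 6) + z*(l^2 - 10*l) + 32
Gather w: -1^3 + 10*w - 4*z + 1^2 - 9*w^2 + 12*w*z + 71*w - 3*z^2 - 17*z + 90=-9*w^2 + w*(12*z + 81) - 3*z^2 - 21*z + 90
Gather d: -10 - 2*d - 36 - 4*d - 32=-6*d - 78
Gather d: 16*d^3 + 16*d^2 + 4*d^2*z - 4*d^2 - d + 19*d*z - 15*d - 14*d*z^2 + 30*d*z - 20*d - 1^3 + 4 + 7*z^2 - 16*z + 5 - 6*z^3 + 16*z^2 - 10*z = 16*d^3 + d^2*(4*z + 12) + d*(-14*z^2 + 49*z - 36) - 6*z^3 + 23*z^2 - 26*z + 8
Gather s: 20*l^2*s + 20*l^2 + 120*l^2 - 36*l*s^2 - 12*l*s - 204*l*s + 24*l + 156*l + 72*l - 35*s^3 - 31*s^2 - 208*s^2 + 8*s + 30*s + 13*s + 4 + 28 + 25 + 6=140*l^2 + 252*l - 35*s^3 + s^2*(-36*l - 239) + s*(20*l^2 - 216*l + 51) + 63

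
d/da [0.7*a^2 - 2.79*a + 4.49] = 1.4*a - 2.79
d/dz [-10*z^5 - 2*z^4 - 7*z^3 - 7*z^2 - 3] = z*(-50*z^3 - 8*z^2 - 21*z - 14)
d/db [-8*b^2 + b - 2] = 1 - 16*b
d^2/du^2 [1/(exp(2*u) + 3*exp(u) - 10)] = (2*(2*exp(u) + 3)^2*exp(u) - (4*exp(u) + 3)*(exp(2*u) + 3*exp(u) - 10))*exp(u)/(exp(2*u) + 3*exp(u) - 10)^3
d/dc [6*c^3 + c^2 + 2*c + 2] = 18*c^2 + 2*c + 2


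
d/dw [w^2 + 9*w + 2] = 2*w + 9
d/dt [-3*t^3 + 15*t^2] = 3*t*(10 - 3*t)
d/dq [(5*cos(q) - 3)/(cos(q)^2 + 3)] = (5*cos(q)^2 - 6*cos(q) - 15)*sin(q)/((sin(q) - 2)^2*(sin(q) + 2)^2)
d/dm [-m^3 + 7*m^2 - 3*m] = -3*m^2 + 14*m - 3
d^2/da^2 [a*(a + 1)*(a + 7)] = 6*a + 16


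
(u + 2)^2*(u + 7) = u^3 + 11*u^2 + 32*u + 28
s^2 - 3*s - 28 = (s - 7)*(s + 4)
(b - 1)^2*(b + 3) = b^3 + b^2 - 5*b + 3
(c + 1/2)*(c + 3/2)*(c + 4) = c^3 + 6*c^2 + 35*c/4 + 3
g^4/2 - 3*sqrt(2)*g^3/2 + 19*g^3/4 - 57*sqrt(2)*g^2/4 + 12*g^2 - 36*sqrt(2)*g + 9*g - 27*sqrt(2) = (g/2 + 1)*(g + 3/2)*(g + 6)*(g - 3*sqrt(2))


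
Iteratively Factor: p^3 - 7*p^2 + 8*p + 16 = (p - 4)*(p^2 - 3*p - 4) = (p - 4)*(p + 1)*(p - 4)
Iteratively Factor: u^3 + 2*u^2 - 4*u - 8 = (u + 2)*(u^2 - 4) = (u - 2)*(u + 2)*(u + 2)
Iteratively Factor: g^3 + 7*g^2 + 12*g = (g + 4)*(g^2 + 3*g) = (g + 3)*(g + 4)*(g)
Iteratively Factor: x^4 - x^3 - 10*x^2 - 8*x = (x + 2)*(x^3 - 3*x^2 - 4*x) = (x + 1)*(x + 2)*(x^2 - 4*x) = (x - 4)*(x + 1)*(x + 2)*(x)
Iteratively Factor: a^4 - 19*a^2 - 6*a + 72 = (a - 2)*(a^3 + 2*a^2 - 15*a - 36) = (a - 2)*(a + 3)*(a^2 - a - 12) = (a - 4)*(a - 2)*(a + 3)*(a + 3)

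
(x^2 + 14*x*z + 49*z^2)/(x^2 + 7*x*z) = (x + 7*z)/x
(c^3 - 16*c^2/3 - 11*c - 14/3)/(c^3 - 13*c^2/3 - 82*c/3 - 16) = (c^2 - 6*c - 7)/(c^2 - 5*c - 24)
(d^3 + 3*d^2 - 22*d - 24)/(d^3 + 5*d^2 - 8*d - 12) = (d - 4)/(d - 2)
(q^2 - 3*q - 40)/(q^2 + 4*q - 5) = (q - 8)/(q - 1)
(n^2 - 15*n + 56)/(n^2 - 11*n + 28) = (n - 8)/(n - 4)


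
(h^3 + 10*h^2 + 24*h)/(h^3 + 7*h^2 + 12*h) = (h + 6)/(h + 3)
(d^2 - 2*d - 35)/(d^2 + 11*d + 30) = (d - 7)/(d + 6)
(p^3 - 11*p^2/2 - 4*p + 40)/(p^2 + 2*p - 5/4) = 2*(p^2 - 8*p + 16)/(2*p - 1)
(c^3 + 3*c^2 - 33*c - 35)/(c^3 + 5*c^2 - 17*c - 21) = (c - 5)/(c - 3)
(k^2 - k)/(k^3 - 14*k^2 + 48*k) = (k - 1)/(k^2 - 14*k + 48)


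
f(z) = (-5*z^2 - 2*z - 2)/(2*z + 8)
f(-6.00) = 42.50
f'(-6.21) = 5.08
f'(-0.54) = 0.59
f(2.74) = -3.34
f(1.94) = -2.08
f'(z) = (-10*z - 2)/(2*z + 8) - 2*(-5*z^2 - 2*z - 2)/(2*z + 8)^2 = (-5*z^2 - 40*z - 6)/(2*(z^2 + 8*z + 16))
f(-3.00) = -20.50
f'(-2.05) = 7.23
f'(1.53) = -1.29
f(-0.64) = -0.41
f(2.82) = -3.48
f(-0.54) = -0.34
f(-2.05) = -4.85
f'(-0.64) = 0.78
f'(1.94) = -1.45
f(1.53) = -1.52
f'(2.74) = -1.69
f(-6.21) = 41.27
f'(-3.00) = 34.50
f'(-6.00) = 6.75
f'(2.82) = -1.70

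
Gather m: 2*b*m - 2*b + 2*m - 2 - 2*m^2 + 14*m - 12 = -2*b - 2*m^2 + m*(2*b + 16) - 14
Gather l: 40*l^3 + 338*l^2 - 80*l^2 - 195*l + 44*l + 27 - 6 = 40*l^3 + 258*l^2 - 151*l + 21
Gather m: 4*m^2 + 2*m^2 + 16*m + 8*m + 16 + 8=6*m^2 + 24*m + 24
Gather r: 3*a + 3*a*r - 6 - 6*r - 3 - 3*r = 3*a + r*(3*a - 9) - 9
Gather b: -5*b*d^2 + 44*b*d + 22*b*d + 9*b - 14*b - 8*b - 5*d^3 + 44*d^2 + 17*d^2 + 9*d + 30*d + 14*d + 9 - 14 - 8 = b*(-5*d^2 + 66*d - 13) - 5*d^3 + 61*d^2 + 53*d - 13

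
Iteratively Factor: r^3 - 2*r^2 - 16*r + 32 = (r - 4)*(r^2 + 2*r - 8) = (r - 4)*(r - 2)*(r + 4)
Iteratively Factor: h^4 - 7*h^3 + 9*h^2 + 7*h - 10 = (h - 5)*(h^3 - 2*h^2 - h + 2) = (h - 5)*(h - 2)*(h^2 - 1) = (h - 5)*(h - 2)*(h - 1)*(h + 1)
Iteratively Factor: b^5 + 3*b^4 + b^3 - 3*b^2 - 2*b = (b + 1)*(b^4 + 2*b^3 - b^2 - 2*b) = (b + 1)^2*(b^3 + b^2 - 2*b) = (b - 1)*(b + 1)^2*(b^2 + 2*b) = b*(b - 1)*(b + 1)^2*(b + 2)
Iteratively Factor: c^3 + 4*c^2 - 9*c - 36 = (c + 4)*(c^2 - 9) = (c - 3)*(c + 4)*(c + 3)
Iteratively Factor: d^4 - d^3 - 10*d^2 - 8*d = (d - 4)*(d^3 + 3*d^2 + 2*d) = (d - 4)*(d + 1)*(d^2 + 2*d) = d*(d - 4)*(d + 1)*(d + 2)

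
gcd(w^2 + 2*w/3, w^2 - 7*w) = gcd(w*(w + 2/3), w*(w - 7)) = w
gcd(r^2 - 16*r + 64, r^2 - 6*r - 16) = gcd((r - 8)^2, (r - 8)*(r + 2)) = r - 8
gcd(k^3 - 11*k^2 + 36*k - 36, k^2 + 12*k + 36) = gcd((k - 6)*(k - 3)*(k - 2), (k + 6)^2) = 1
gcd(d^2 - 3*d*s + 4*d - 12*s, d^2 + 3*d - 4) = d + 4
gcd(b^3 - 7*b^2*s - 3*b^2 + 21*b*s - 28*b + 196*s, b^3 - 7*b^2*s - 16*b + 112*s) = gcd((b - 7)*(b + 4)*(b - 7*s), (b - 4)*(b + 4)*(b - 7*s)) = -b^2 + 7*b*s - 4*b + 28*s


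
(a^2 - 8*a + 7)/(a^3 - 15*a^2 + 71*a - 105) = (a - 1)/(a^2 - 8*a + 15)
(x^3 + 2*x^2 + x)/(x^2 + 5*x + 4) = x*(x + 1)/(x + 4)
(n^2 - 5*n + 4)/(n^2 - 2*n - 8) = (n - 1)/(n + 2)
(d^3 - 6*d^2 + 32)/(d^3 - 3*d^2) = (d^3 - 6*d^2 + 32)/(d^2*(d - 3))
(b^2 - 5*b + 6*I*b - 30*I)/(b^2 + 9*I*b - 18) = (b - 5)/(b + 3*I)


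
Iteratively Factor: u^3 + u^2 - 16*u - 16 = (u + 1)*(u^2 - 16) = (u - 4)*(u + 1)*(u + 4)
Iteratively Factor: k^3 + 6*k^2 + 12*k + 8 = (k + 2)*(k^2 + 4*k + 4) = (k + 2)^2*(k + 2)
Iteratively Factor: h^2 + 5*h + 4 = (h + 1)*(h + 4)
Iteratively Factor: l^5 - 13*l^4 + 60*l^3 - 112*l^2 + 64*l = (l - 1)*(l^4 - 12*l^3 + 48*l^2 - 64*l) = (l - 4)*(l - 1)*(l^3 - 8*l^2 + 16*l) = l*(l - 4)*(l - 1)*(l^2 - 8*l + 16) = l*(l - 4)^2*(l - 1)*(l - 4)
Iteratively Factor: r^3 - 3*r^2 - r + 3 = (r + 1)*(r^2 - 4*r + 3) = (r - 3)*(r + 1)*(r - 1)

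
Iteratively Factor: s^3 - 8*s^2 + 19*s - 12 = (s - 3)*(s^2 - 5*s + 4) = (s - 4)*(s - 3)*(s - 1)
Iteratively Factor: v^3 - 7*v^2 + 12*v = (v - 3)*(v^2 - 4*v) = (v - 4)*(v - 3)*(v)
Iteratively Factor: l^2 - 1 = (l + 1)*(l - 1)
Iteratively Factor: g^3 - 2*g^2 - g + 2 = (g - 1)*(g^2 - g - 2) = (g - 2)*(g - 1)*(g + 1)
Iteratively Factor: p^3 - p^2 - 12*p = (p)*(p^2 - p - 12) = p*(p + 3)*(p - 4)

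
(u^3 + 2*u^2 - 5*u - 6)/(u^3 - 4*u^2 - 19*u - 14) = (u^2 + u - 6)/(u^2 - 5*u - 14)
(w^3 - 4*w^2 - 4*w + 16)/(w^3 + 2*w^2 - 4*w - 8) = (w - 4)/(w + 2)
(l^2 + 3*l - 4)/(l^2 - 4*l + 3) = (l + 4)/(l - 3)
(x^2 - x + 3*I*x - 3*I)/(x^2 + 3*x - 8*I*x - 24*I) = (x^2 + x*(-1 + 3*I) - 3*I)/(x^2 + x*(3 - 8*I) - 24*I)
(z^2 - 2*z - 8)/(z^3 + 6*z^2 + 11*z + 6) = (z - 4)/(z^2 + 4*z + 3)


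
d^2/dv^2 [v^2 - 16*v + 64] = 2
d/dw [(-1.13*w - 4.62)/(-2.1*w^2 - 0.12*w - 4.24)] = (-2.373*w^2 - 19.404*w + 4.2368)/(4.41*w^4 + 0.504*w^3 + 17.8224*w^2 + 1.0176*w + 17.9776)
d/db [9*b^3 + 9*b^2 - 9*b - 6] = 27*b^2 + 18*b - 9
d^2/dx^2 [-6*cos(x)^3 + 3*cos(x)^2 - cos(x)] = 11*cos(x)/2 - 6*cos(2*x) + 27*cos(3*x)/2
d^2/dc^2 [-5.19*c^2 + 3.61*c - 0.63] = -10.3800000000000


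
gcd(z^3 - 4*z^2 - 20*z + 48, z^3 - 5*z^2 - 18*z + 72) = z^2 - 2*z - 24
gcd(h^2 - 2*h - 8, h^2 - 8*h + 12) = 1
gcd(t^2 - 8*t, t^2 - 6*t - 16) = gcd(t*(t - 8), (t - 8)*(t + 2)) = t - 8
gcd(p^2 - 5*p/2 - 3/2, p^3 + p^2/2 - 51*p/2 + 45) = p - 3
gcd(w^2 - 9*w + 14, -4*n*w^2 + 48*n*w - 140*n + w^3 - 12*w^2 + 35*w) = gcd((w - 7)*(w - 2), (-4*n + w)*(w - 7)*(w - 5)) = w - 7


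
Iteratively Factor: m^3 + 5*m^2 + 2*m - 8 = (m - 1)*(m^2 + 6*m + 8) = (m - 1)*(m + 2)*(m + 4)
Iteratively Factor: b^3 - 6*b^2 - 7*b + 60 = (b + 3)*(b^2 - 9*b + 20) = (b - 4)*(b + 3)*(b - 5)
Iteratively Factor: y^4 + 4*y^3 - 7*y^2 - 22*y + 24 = (y + 4)*(y^3 - 7*y + 6) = (y - 2)*(y + 4)*(y^2 + 2*y - 3) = (y - 2)*(y + 3)*(y + 4)*(y - 1)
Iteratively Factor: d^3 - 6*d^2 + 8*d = (d)*(d^2 - 6*d + 8) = d*(d - 2)*(d - 4)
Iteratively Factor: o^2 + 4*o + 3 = (o + 3)*(o + 1)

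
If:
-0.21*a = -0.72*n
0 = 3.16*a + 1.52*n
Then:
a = 0.00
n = 0.00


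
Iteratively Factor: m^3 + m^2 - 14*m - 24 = (m + 2)*(m^2 - m - 12) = (m - 4)*(m + 2)*(m + 3)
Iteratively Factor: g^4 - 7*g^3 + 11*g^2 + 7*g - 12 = (g - 3)*(g^3 - 4*g^2 - g + 4) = (g - 4)*(g - 3)*(g^2 - 1) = (g - 4)*(g - 3)*(g - 1)*(g + 1)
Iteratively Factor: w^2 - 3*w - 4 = (w - 4)*(w + 1)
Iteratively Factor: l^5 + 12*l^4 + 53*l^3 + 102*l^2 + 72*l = (l)*(l^4 + 12*l^3 + 53*l^2 + 102*l + 72) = l*(l + 3)*(l^3 + 9*l^2 + 26*l + 24) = l*(l + 3)^2*(l^2 + 6*l + 8) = l*(l + 3)^2*(l + 4)*(l + 2)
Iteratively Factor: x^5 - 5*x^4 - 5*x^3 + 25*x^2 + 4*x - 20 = (x - 1)*(x^4 - 4*x^3 - 9*x^2 + 16*x + 20) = (x - 1)*(x + 2)*(x^3 - 6*x^2 + 3*x + 10) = (x - 5)*(x - 1)*(x + 2)*(x^2 - x - 2) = (x - 5)*(x - 1)*(x + 1)*(x + 2)*(x - 2)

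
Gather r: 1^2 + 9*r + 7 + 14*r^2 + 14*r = 14*r^2 + 23*r + 8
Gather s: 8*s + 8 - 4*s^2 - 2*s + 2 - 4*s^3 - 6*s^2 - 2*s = -4*s^3 - 10*s^2 + 4*s + 10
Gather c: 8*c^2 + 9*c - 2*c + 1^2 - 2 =8*c^2 + 7*c - 1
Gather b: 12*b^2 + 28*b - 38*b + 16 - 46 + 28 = 12*b^2 - 10*b - 2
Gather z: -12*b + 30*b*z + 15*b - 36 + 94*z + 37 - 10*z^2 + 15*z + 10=3*b - 10*z^2 + z*(30*b + 109) + 11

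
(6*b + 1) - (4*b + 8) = 2*b - 7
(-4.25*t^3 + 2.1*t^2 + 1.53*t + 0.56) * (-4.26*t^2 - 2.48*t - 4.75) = 18.105*t^5 + 1.594*t^4 + 8.4617*t^3 - 16.155*t^2 - 8.6563*t - 2.66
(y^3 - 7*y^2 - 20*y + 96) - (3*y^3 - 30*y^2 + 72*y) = -2*y^3 + 23*y^2 - 92*y + 96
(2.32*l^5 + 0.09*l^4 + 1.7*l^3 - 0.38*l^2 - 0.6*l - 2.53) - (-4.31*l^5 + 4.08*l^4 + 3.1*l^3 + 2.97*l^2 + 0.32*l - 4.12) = 6.63*l^5 - 3.99*l^4 - 1.4*l^3 - 3.35*l^2 - 0.92*l + 1.59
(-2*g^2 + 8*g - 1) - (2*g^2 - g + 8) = -4*g^2 + 9*g - 9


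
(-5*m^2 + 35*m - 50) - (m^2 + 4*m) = -6*m^2 + 31*m - 50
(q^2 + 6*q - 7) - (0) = q^2 + 6*q - 7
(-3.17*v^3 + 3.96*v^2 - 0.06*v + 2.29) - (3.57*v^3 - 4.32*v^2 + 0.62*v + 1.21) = -6.74*v^3 + 8.28*v^2 - 0.68*v + 1.08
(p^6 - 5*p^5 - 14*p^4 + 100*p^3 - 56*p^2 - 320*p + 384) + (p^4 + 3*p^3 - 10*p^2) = p^6 - 5*p^5 - 13*p^4 + 103*p^3 - 66*p^2 - 320*p + 384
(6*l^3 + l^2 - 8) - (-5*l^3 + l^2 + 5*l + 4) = 11*l^3 - 5*l - 12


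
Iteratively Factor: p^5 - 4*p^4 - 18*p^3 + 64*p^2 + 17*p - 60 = (p - 3)*(p^4 - p^3 - 21*p^2 + p + 20) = (p - 3)*(p + 4)*(p^3 - 5*p^2 - p + 5) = (p - 3)*(p - 1)*(p + 4)*(p^2 - 4*p - 5) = (p - 3)*(p - 1)*(p + 1)*(p + 4)*(p - 5)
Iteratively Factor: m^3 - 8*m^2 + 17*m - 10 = (m - 5)*(m^2 - 3*m + 2) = (m - 5)*(m - 2)*(m - 1)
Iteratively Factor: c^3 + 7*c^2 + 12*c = (c + 3)*(c^2 + 4*c) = (c + 3)*(c + 4)*(c)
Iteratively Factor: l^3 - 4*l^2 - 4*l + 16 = (l - 2)*(l^2 - 2*l - 8) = (l - 2)*(l + 2)*(l - 4)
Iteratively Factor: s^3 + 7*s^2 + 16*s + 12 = (s + 2)*(s^2 + 5*s + 6) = (s + 2)*(s + 3)*(s + 2)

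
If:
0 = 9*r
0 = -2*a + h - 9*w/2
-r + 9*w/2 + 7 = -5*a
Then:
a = -9*w/10 - 7/5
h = 27*w/10 - 14/5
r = 0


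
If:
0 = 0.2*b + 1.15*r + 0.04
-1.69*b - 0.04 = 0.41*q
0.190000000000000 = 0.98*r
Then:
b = -1.31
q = 5.32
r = 0.19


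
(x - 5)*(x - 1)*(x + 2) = x^3 - 4*x^2 - 7*x + 10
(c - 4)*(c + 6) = c^2 + 2*c - 24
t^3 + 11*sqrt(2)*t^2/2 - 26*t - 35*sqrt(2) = (t - 5*sqrt(2)/2)*(t + sqrt(2))*(t + 7*sqrt(2))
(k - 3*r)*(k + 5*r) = k^2 + 2*k*r - 15*r^2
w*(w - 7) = w^2 - 7*w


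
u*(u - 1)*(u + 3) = u^3 + 2*u^2 - 3*u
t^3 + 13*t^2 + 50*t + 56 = (t + 2)*(t + 4)*(t + 7)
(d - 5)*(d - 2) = d^2 - 7*d + 10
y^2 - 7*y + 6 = (y - 6)*(y - 1)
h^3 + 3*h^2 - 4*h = h*(h - 1)*(h + 4)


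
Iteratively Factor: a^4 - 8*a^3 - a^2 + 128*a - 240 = (a + 4)*(a^3 - 12*a^2 + 47*a - 60) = (a - 5)*(a + 4)*(a^2 - 7*a + 12) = (a - 5)*(a - 3)*(a + 4)*(a - 4)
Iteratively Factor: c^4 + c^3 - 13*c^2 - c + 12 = (c - 3)*(c^3 + 4*c^2 - c - 4) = (c - 3)*(c - 1)*(c^2 + 5*c + 4) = (c - 3)*(c - 1)*(c + 4)*(c + 1)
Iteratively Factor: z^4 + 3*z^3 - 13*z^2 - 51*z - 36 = (z + 3)*(z^3 - 13*z - 12) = (z + 1)*(z + 3)*(z^2 - z - 12) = (z - 4)*(z + 1)*(z + 3)*(z + 3)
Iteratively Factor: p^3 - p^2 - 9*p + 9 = (p + 3)*(p^2 - 4*p + 3) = (p - 3)*(p + 3)*(p - 1)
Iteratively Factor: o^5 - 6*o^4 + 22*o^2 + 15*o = (o + 1)*(o^4 - 7*o^3 + 7*o^2 + 15*o) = (o - 5)*(o + 1)*(o^3 - 2*o^2 - 3*o) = (o - 5)*(o - 3)*(o + 1)*(o^2 + o) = (o - 5)*(o - 3)*(o + 1)^2*(o)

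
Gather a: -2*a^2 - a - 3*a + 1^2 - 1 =-2*a^2 - 4*a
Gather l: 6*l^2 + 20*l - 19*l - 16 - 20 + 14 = 6*l^2 + l - 22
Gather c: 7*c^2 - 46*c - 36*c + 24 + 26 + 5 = 7*c^2 - 82*c + 55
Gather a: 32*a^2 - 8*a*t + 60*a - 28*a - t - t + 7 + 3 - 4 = 32*a^2 + a*(32 - 8*t) - 2*t + 6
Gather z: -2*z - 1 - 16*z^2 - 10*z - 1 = -16*z^2 - 12*z - 2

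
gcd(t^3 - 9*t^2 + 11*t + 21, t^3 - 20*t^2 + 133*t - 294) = t - 7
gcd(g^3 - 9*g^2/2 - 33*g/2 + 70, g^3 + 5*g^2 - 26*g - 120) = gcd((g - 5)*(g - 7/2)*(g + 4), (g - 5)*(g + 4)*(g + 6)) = g^2 - g - 20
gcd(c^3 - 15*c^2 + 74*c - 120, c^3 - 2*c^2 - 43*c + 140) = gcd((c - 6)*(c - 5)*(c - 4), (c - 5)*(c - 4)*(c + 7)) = c^2 - 9*c + 20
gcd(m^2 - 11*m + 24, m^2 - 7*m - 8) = m - 8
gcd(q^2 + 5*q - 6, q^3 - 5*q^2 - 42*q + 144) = q + 6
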